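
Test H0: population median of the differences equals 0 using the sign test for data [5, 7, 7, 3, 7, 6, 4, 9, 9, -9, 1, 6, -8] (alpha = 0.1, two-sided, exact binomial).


Step 1: Discard zero differences. Original n = 13; n_eff = number of nonzero differences = 13.
Nonzero differences (with sign): +5, +7, +7, +3, +7, +6, +4, +9, +9, -9, +1, +6, -8
Step 2: Count signs: positive = 11, negative = 2.
Step 3: Under H0: P(positive) = 0.5, so the number of positives S ~ Bin(13, 0.5).
Step 4: Two-sided exact p-value = sum of Bin(13,0.5) probabilities at or below the observed probability = 0.022461.
Step 5: alpha = 0.1. reject H0.

n_eff = 13, pos = 11, neg = 2, p = 0.022461, reject H0.


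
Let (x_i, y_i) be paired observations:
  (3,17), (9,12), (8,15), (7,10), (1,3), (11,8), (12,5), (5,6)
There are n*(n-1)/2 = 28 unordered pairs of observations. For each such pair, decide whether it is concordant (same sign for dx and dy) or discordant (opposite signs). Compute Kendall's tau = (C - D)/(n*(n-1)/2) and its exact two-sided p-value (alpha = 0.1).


Step 1: Enumerate the 28 unordered pairs (i,j) with i<j and classify each by sign(x_j-x_i) * sign(y_j-y_i).
  (1,2):dx=+6,dy=-5->D; (1,3):dx=+5,dy=-2->D; (1,4):dx=+4,dy=-7->D; (1,5):dx=-2,dy=-14->C
  (1,6):dx=+8,dy=-9->D; (1,7):dx=+9,dy=-12->D; (1,8):dx=+2,dy=-11->D; (2,3):dx=-1,dy=+3->D
  (2,4):dx=-2,dy=-2->C; (2,5):dx=-8,dy=-9->C; (2,6):dx=+2,dy=-4->D; (2,7):dx=+3,dy=-7->D
  (2,8):dx=-4,dy=-6->C; (3,4):dx=-1,dy=-5->C; (3,5):dx=-7,dy=-12->C; (3,6):dx=+3,dy=-7->D
  (3,7):dx=+4,dy=-10->D; (3,8):dx=-3,dy=-9->C; (4,5):dx=-6,dy=-7->C; (4,6):dx=+4,dy=-2->D
  (4,7):dx=+5,dy=-5->D; (4,8):dx=-2,dy=-4->C; (5,6):dx=+10,dy=+5->C; (5,7):dx=+11,dy=+2->C
  (5,8):dx=+4,dy=+3->C; (6,7):dx=+1,dy=-3->D; (6,8):dx=-6,dy=-2->C; (7,8):dx=-7,dy=+1->D
Step 2: C = 13, D = 15, total pairs = 28.
Step 3: tau = (C - D)/(n(n-1)/2) = (13 - 15)/28 = -0.071429.
Step 4: Exact two-sided p-value (enumerate n! = 40320 permutations of y under H0): p = 0.904861.
Step 5: alpha = 0.1. fail to reject H0.

tau_b = -0.0714 (C=13, D=15), p = 0.904861, fail to reject H0.


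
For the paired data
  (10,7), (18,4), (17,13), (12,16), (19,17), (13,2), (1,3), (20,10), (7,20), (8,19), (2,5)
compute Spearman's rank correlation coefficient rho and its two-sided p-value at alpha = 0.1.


Step 1: Rank x and y separately (midranks; no ties here).
rank(x): 10->5, 18->9, 17->8, 12->6, 19->10, 13->7, 1->1, 20->11, 7->3, 8->4, 2->2
rank(y): 7->5, 4->3, 13->7, 16->8, 17->9, 2->1, 3->2, 10->6, 20->11, 19->10, 5->4
Step 2: d_i = R_x(i) - R_y(i); compute d_i^2.
  (5-5)^2=0, (9-3)^2=36, (8-7)^2=1, (6-8)^2=4, (10-9)^2=1, (7-1)^2=36, (1-2)^2=1, (11-6)^2=25, (3-11)^2=64, (4-10)^2=36, (2-4)^2=4
sum(d^2) = 208.
Step 3: rho = 1 - 6*208 / (11*(11^2 - 1)) = 1 - 1248/1320 = 0.054545.
Step 4: Under H0, t = rho * sqrt((n-2)/(1-rho^2)) = 0.1639 ~ t(9).
Step 5: Two-sided p-value from the t-distribution with 9 df = 0.873447.
Step 6: alpha = 0.1. fail to reject H0.

rho = 0.0545, p = 0.873447, fail to reject H0 at alpha = 0.1.


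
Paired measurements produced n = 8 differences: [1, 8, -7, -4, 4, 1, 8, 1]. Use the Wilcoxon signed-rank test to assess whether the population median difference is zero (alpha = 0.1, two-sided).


Step 1: Drop any zero differences (none here) and take |d_i|.
|d| = [1, 8, 7, 4, 4, 1, 8, 1]
Step 2: Midrank |d_i| (ties get averaged ranks).
ranks: |1|->2, |8|->7.5, |7|->6, |4|->4.5, |4|->4.5, |1|->2, |8|->7.5, |1|->2
Step 3: Attach original signs; sum ranks with positive sign and with negative sign.
W+ = 2 + 7.5 + 4.5 + 2 + 7.5 + 2 = 25.5
W- = 6 + 4.5 = 10.5
(Check: W+ + W- = 36 should equal n(n+1)/2 = 36.)
Step 4: Test statistic W = min(W+, W-) = 10.5.
Step 5: Ties in |d|, so use the tie-corrected normal approximation.
        E[W] = n(n+1)/4 = 8*9/4 = 18.
        Tie groups: |d|=1 (t=3), |d|=4 (t=2), |d|=8 (t=2); sum(t^3 - t) = 36.
        Var[W] = n(n+1)(2n+1)/24 - sum(t^3-t)/48 = 1224/24 - 36/48 = 50.25.
        z = (W - E[W]) / sqrt(Var[W]) = (10.5 - 18) / 7.0887 = -1.0580.
        Two-sided p = 2*Phi(z) = 0.290047.
Step 6: alpha = 0.1. fail to reject H0.

W+ = 25.5, W- = 10.5, W = min = 10.5, p = 0.290047, fail to reject H0.


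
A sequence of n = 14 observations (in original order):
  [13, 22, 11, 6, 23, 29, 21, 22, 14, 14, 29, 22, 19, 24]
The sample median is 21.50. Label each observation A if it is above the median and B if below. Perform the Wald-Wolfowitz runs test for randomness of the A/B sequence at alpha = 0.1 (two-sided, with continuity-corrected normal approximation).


Step 1: Compute median = 21.50; label A = above, B = below.
Labels in order: BABBAABABBAABA  (n_A = 7, n_B = 7)
Step 2: Count runs R = 10.
Step 3: Under H0 (random ordering), E[R] = 2*n_A*n_B/(n_A+n_B) + 1 = 2*7*7/14 + 1 = 8.0000.
        Var[R] = 2*n_A*n_B*(2*n_A*n_B - n_A - n_B) / ((n_A+n_B)^2 * (n_A+n_B-1)) = 8232/2548 = 3.2308.
        SD[R] = 1.7974.
Step 4: Continuity-corrected z = (R - 0.5 - E[R]) / SD[R] = (10 - 0.5 - 8.0000) / 1.7974 = 0.8345.
Step 5: Two-sided p-value via normal approximation = 2*(1 - Phi(|z|)) = 0.403986.
Step 6: alpha = 0.1. fail to reject H0.

R = 10, z = 0.8345, p = 0.403986, fail to reject H0.


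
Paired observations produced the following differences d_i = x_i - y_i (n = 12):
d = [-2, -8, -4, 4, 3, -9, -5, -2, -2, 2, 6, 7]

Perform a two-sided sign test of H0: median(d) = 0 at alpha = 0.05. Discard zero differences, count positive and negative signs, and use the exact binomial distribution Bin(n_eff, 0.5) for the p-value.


Step 1: Discard zero differences. Original n = 12; n_eff = number of nonzero differences = 12.
Nonzero differences (with sign): -2, -8, -4, +4, +3, -9, -5, -2, -2, +2, +6, +7
Step 2: Count signs: positive = 5, negative = 7.
Step 3: Under H0: P(positive) = 0.5, so the number of positives S ~ Bin(12, 0.5).
Step 4: Two-sided exact p-value = sum of Bin(12,0.5) probabilities at or below the observed probability = 0.774414.
Step 5: alpha = 0.05. fail to reject H0.

n_eff = 12, pos = 5, neg = 7, p = 0.774414, fail to reject H0.


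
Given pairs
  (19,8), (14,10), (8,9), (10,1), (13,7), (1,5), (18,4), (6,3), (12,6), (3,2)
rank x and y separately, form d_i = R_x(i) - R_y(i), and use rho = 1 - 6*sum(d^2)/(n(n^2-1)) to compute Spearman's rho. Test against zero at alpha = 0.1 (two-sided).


Step 1: Rank x and y separately (midranks; no ties here).
rank(x): 19->10, 14->8, 8->4, 10->5, 13->7, 1->1, 18->9, 6->3, 12->6, 3->2
rank(y): 8->8, 10->10, 9->9, 1->1, 7->7, 5->5, 4->4, 3->3, 6->6, 2->2
Step 2: d_i = R_x(i) - R_y(i); compute d_i^2.
  (10-8)^2=4, (8-10)^2=4, (4-9)^2=25, (5-1)^2=16, (7-7)^2=0, (1-5)^2=16, (9-4)^2=25, (3-3)^2=0, (6-6)^2=0, (2-2)^2=0
sum(d^2) = 90.
Step 3: rho = 1 - 6*90 / (10*(10^2 - 1)) = 1 - 540/990 = 0.454545.
Step 4: Under H0, t = rho * sqrt((n-2)/(1-rho^2)) = 1.4434 ~ t(8).
Step 5: Two-sided p-value from the t-distribution with 8 df = 0.186905.
Step 6: alpha = 0.1. fail to reject H0.

rho = 0.4545, p = 0.186905, fail to reject H0 at alpha = 0.1.


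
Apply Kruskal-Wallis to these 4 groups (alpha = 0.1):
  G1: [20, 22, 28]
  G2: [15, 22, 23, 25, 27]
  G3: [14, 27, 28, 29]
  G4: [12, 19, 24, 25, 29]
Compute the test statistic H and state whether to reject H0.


Step 1: Combine all N = 17 observations and assign midranks.
sorted (value, group, rank): (12,G4,1), (14,G3,2), (15,G2,3), (19,G4,4), (20,G1,5), (22,G1,6.5), (22,G2,6.5), (23,G2,8), (24,G4,9), (25,G2,10.5), (25,G4,10.5), (27,G2,12.5), (27,G3,12.5), (28,G1,14.5), (28,G3,14.5), (29,G3,16.5), (29,G4,16.5)
Step 2: Sum ranks within each group.
R_1 = 26 (n_1 = 3)
R_2 = 40.5 (n_2 = 5)
R_3 = 45.5 (n_3 = 4)
R_4 = 41 (n_4 = 5)
Step 3: H = 12/(N(N+1)) * sum(R_i^2/n_i) - 3(N+1)
     = 12/(17*18) * (26^2/3 + 40.5^2/5 + 45.5^2/4 + 41^2/5) - 3*18
     = 0.039216 * 1407.15 - 54
     = 1.182190.
Step 4: Ties present; correction factor C = 1 - 30/(17^3 - 17) = 0.993873. Corrected H = 1.182190 / 0.993873 = 1.189478.
Step 5: Under H0, H ~ chi^2(3); p-value = 0.755529.
Step 6: alpha = 0.1. fail to reject H0.

H = 1.1895, df = 3, p = 0.755529, fail to reject H0.


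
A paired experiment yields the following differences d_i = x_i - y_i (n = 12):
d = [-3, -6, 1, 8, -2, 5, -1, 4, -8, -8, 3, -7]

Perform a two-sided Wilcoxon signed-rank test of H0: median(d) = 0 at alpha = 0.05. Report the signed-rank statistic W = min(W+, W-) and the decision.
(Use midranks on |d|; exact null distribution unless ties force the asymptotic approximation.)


Step 1: Drop any zero differences (none here) and take |d_i|.
|d| = [3, 6, 1, 8, 2, 5, 1, 4, 8, 8, 3, 7]
Step 2: Midrank |d_i| (ties get averaged ranks).
ranks: |3|->4.5, |6|->8, |1|->1.5, |8|->11, |2|->3, |5|->7, |1|->1.5, |4|->6, |8|->11, |8|->11, |3|->4.5, |7|->9
Step 3: Attach original signs; sum ranks with positive sign and with negative sign.
W+ = 1.5 + 11 + 7 + 6 + 4.5 = 30
W- = 4.5 + 8 + 3 + 1.5 + 11 + 11 + 9 = 48
(Check: W+ + W- = 78 should equal n(n+1)/2 = 78.)
Step 4: Test statistic W = min(W+, W-) = 30.
Step 5: Ties in |d|, so use the tie-corrected normal approximation.
        E[W] = n(n+1)/4 = 12*13/4 = 39.
        Tie groups: |d|=1 (t=2), |d|=3 (t=2), |d|=8 (t=3); sum(t^3 - t) = 36.
        Var[W] = n(n+1)(2n+1)/24 - sum(t^3-t)/48 = 3900/24 - 36/48 = 161.75.
        z = (W - E[W]) / sqrt(Var[W]) = (30 - 39) / 12.7181 = -0.7077.
        Two-sided p = 2*Phi(z) = 0.479161.
Step 6: alpha = 0.05. fail to reject H0.

W+ = 30, W- = 48, W = min = 30, p = 0.479161, fail to reject H0.


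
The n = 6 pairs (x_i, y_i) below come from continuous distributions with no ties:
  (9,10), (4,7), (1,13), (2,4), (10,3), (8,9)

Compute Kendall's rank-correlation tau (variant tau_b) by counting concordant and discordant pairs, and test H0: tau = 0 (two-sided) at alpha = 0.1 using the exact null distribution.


Step 1: Enumerate the 15 unordered pairs (i,j) with i<j and classify each by sign(x_j-x_i) * sign(y_j-y_i).
  (1,2):dx=-5,dy=-3->C; (1,3):dx=-8,dy=+3->D; (1,4):dx=-7,dy=-6->C; (1,5):dx=+1,dy=-7->D
  (1,6):dx=-1,dy=-1->C; (2,3):dx=-3,dy=+6->D; (2,4):dx=-2,dy=-3->C; (2,5):dx=+6,dy=-4->D
  (2,6):dx=+4,dy=+2->C; (3,4):dx=+1,dy=-9->D; (3,5):dx=+9,dy=-10->D; (3,6):dx=+7,dy=-4->D
  (4,5):dx=+8,dy=-1->D; (4,6):dx=+6,dy=+5->C; (5,6):dx=-2,dy=+6->D
Step 2: C = 6, D = 9, total pairs = 15.
Step 3: tau = (C - D)/(n(n-1)/2) = (6 - 9)/15 = -0.200000.
Step 4: Exact two-sided p-value (enumerate n! = 720 permutations of y under H0): p = 0.719444.
Step 5: alpha = 0.1. fail to reject H0.

tau_b = -0.2000 (C=6, D=9), p = 0.719444, fail to reject H0.


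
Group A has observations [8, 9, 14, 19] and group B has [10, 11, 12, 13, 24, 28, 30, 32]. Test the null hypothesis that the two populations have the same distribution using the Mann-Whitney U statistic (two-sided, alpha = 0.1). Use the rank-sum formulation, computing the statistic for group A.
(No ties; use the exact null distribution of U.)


Step 1: Combine and sort all 12 observations; assign midranks.
sorted (value, group): (8,X), (9,X), (10,Y), (11,Y), (12,Y), (13,Y), (14,X), (19,X), (24,Y), (28,Y), (30,Y), (32,Y)
ranks: 8->1, 9->2, 10->3, 11->4, 12->5, 13->6, 14->7, 19->8, 24->9, 28->10, 30->11, 32->12
Step 2: Rank sum for X: R1 = 1 + 2 + 7 + 8 = 18.
Step 3: U_X = R1 - n1(n1+1)/2 = 18 - 4*5/2 = 18 - 10 = 8.
       U_Y = n1*n2 - U_X = 32 - 8 = 24.
Step 4: No ties, so the exact null distribution of U (based on enumerating the C(12,4) = 495 equally likely rank assignments) gives the two-sided p-value.
Step 5: p-value = 0.214141; compare to alpha = 0.1. fail to reject H0.

U_X = 8, p = 0.214141, fail to reject H0 at alpha = 0.1.


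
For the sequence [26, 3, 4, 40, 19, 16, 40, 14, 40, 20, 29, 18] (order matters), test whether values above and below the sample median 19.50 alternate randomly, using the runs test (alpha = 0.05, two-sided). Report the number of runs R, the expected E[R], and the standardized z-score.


Step 1: Compute median = 19.50; label A = above, B = below.
Labels in order: ABBABBABAAAB  (n_A = 6, n_B = 6)
Step 2: Count runs R = 8.
Step 3: Under H0 (random ordering), E[R] = 2*n_A*n_B/(n_A+n_B) + 1 = 2*6*6/12 + 1 = 7.0000.
        Var[R] = 2*n_A*n_B*(2*n_A*n_B - n_A - n_B) / ((n_A+n_B)^2 * (n_A+n_B-1)) = 4320/1584 = 2.7273.
        SD[R] = 1.6514.
Step 4: Continuity-corrected z = (R - 0.5 - E[R]) / SD[R] = (8 - 0.5 - 7.0000) / 1.6514 = 0.3028.
Step 5: Two-sided p-value via normal approximation = 2*(1 - Phi(|z|)) = 0.762069.
Step 6: alpha = 0.05. fail to reject H0.

R = 8, z = 0.3028, p = 0.762069, fail to reject H0.


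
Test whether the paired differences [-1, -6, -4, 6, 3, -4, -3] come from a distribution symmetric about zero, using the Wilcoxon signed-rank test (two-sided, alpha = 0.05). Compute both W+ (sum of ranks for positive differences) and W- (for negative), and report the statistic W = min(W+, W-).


Step 1: Drop any zero differences (none here) and take |d_i|.
|d| = [1, 6, 4, 6, 3, 4, 3]
Step 2: Midrank |d_i| (ties get averaged ranks).
ranks: |1|->1, |6|->6.5, |4|->4.5, |6|->6.5, |3|->2.5, |4|->4.5, |3|->2.5
Step 3: Attach original signs; sum ranks with positive sign and with negative sign.
W+ = 6.5 + 2.5 = 9
W- = 1 + 6.5 + 4.5 + 4.5 + 2.5 = 19
(Check: W+ + W- = 28 should equal n(n+1)/2 = 28.)
Step 4: Test statistic W = min(W+, W-) = 9.
Step 5: Ties in |d|, so use the tie-corrected normal approximation.
        E[W] = n(n+1)/4 = 7*8/4 = 14.
        Tie groups: |d|=3 (t=2), |d|=4 (t=2), |d|=6 (t=2); sum(t^3 - t) = 18.
        Var[W] = n(n+1)(2n+1)/24 - sum(t^3-t)/48 = 840/24 - 18/48 = 34.625.
        z = (W - E[W]) / sqrt(Var[W]) = (9 - 14) / 5.8843 = -0.8497.
        Two-sided p = 2*Phi(z) = 0.395482.
Step 6: alpha = 0.05. fail to reject H0.

W+ = 9, W- = 19, W = min = 9, p = 0.395482, fail to reject H0.


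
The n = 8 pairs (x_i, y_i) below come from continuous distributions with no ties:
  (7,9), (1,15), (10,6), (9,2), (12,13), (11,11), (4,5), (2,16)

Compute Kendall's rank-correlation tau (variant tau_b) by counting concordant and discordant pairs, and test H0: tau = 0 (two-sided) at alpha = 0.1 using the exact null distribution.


Step 1: Enumerate the 28 unordered pairs (i,j) with i<j and classify each by sign(x_j-x_i) * sign(y_j-y_i).
  (1,2):dx=-6,dy=+6->D; (1,3):dx=+3,dy=-3->D; (1,4):dx=+2,dy=-7->D; (1,5):dx=+5,dy=+4->C
  (1,6):dx=+4,dy=+2->C; (1,7):dx=-3,dy=-4->C; (1,8):dx=-5,dy=+7->D; (2,3):dx=+9,dy=-9->D
  (2,4):dx=+8,dy=-13->D; (2,5):dx=+11,dy=-2->D; (2,6):dx=+10,dy=-4->D; (2,7):dx=+3,dy=-10->D
  (2,8):dx=+1,dy=+1->C; (3,4):dx=-1,dy=-4->C; (3,5):dx=+2,dy=+7->C; (3,6):dx=+1,dy=+5->C
  (3,7):dx=-6,dy=-1->C; (3,8):dx=-8,dy=+10->D; (4,5):dx=+3,dy=+11->C; (4,6):dx=+2,dy=+9->C
  (4,7):dx=-5,dy=+3->D; (4,8):dx=-7,dy=+14->D; (5,6):dx=-1,dy=-2->C; (5,7):dx=-8,dy=-8->C
  (5,8):dx=-10,dy=+3->D; (6,7):dx=-7,dy=-6->C; (6,8):dx=-9,dy=+5->D; (7,8):dx=-2,dy=+11->D
Step 2: C = 13, D = 15, total pairs = 28.
Step 3: tau = (C - D)/(n(n-1)/2) = (13 - 15)/28 = -0.071429.
Step 4: Exact two-sided p-value (enumerate n! = 40320 permutations of y under H0): p = 0.904861.
Step 5: alpha = 0.1. fail to reject H0.

tau_b = -0.0714 (C=13, D=15), p = 0.904861, fail to reject H0.


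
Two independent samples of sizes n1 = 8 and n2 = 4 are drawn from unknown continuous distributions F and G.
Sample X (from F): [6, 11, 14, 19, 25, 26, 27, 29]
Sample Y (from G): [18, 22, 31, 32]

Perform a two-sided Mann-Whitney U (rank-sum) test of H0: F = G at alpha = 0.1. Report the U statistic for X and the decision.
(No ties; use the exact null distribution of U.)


Step 1: Combine and sort all 12 observations; assign midranks.
sorted (value, group): (6,X), (11,X), (14,X), (18,Y), (19,X), (22,Y), (25,X), (26,X), (27,X), (29,X), (31,Y), (32,Y)
ranks: 6->1, 11->2, 14->3, 18->4, 19->5, 22->6, 25->7, 26->8, 27->9, 29->10, 31->11, 32->12
Step 2: Rank sum for X: R1 = 1 + 2 + 3 + 5 + 7 + 8 + 9 + 10 = 45.
Step 3: U_X = R1 - n1(n1+1)/2 = 45 - 8*9/2 = 45 - 36 = 9.
       U_Y = n1*n2 - U_X = 32 - 9 = 23.
Step 4: No ties, so the exact null distribution of U (based on enumerating the C(12,8) = 495 equally likely rank assignments) gives the two-sided p-value.
Step 5: p-value = 0.282828; compare to alpha = 0.1. fail to reject H0.

U_X = 9, p = 0.282828, fail to reject H0 at alpha = 0.1.


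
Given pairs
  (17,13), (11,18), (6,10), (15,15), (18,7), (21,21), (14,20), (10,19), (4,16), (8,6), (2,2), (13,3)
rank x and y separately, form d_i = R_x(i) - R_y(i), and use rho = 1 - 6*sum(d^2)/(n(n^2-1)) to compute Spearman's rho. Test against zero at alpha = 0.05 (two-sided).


Step 1: Rank x and y separately (midranks; no ties here).
rank(x): 17->10, 11->6, 6->3, 15->9, 18->11, 21->12, 14->8, 10->5, 4->2, 8->4, 2->1, 13->7
rank(y): 13->6, 18->9, 10->5, 15->7, 7->4, 21->12, 20->11, 19->10, 16->8, 6->3, 2->1, 3->2
Step 2: d_i = R_x(i) - R_y(i); compute d_i^2.
  (10-6)^2=16, (6-9)^2=9, (3-5)^2=4, (9-7)^2=4, (11-4)^2=49, (12-12)^2=0, (8-11)^2=9, (5-10)^2=25, (2-8)^2=36, (4-3)^2=1, (1-1)^2=0, (7-2)^2=25
sum(d^2) = 178.
Step 3: rho = 1 - 6*178 / (12*(12^2 - 1)) = 1 - 1068/1716 = 0.377622.
Step 4: Under H0, t = rho * sqrt((n-2)/(1-rho^2)) = 1.2896 ~ t(10).
Step 5: Two-sided p-value from the t-distribution with 10 df = 0.226206.
Step 6: alpha = 0.05. fail to reject H0.

rho = 0.3776, p = 0.226206, fail to reject H0 at alpha = 0.05.


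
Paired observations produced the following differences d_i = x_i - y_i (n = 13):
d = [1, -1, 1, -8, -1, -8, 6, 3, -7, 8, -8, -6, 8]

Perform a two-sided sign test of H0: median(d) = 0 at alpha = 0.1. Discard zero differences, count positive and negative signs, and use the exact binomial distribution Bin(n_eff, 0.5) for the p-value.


Step 1: Discard zero differences. Original n = 13; n_eff = number of nonzero differences = 13.
Nonzero differences (with sign): +1, -1, +1, -8, -1, -8, +6, +3, -7, +8, -8, -6, +8
Step 2: Count signs: positive = 6, negative = 7.
Step 3: Under H0: P(positive) = 0.5, so the number of positives S ~ Bin(13, 0.5).
Step 4: Two-sided exact p-value = sum of Bin(13,0.5) probabilities at or below the observed probability = 1.000000.
Step 5: alpha = 0.1. fail to reject H0.

n_eff = 13, pos = 6, neg = 7, p = 1.000000, fail to reject H0.


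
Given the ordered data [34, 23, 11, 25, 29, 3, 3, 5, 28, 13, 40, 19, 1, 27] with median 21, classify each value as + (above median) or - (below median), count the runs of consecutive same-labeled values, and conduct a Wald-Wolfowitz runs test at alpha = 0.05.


Step 1: Compute median = 21; label A = above, B = below.
Labels in order: AABAABBBABABBA  (n_A = 7, n_B = 7)
Step 2: Count runs R = 9.
Step 3: Under H0 (random ordering), E[R] = 2*n_A*n_B/(n_A+n_B) + 1 = 2*7*7/14 + 1 = 8.0000.
        Var[R] = 2*n_A*n_B*(2*n_A*n_B - n_A - n_B) / ((n_A+n_B)^2 * (n_A+n_B-1)) = 8232/2548 = 3.2308.
        SD[R] = 1.7974.
Step 4: Continuity-corrected z = (R - 0.5 - E[R]) / SD[R] = (9 - 0.5 - 8.0000) / 1.7974 = 0.2782.
Step 5: Two-sided p-value via normal approximation = 2*(1 - Phi(|z|)) = 0.780879.
Step 6: alpha = 0.05. fail to reject H0.

R = 9, z = 0.2782, p = 0.780879, fail to reject H0.


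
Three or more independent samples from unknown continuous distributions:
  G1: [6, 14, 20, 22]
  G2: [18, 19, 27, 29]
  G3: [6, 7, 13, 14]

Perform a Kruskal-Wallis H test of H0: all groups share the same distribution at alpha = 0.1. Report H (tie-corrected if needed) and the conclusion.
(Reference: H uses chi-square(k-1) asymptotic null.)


Step 1: Combine all N = 12 observations and assign midranks.
sorted (value, group, rank): (6,G1,1.5), (6,G3,1.5), (7,G3,3), (13,G3,4), (14,G1,5.5), (14,G3,5.5), (18,G2,7), (19,G2,8), (20,G1,9), (22,G1,10), (27,G2,11), (29,G2,12)
Step 2: Sum ranks within each group.
R_1 = 26 (n_1 = 4)
R_2 = 38 (n_2 = 4)
R_3 = 14 (n_3 = 4)
Step 3: H = 12/(N(N+1)) * sum(R_i^2/n_i) - 3(N+1)
     = 12/(12*13) * (26^2/4 + 38^2/4 + 14^2/4) - 3*13
     = 0.076923 * 579 - 39
     = 5.538462.
Step 4: Ties present; correction factor C = 1 - 12/(12^3 - 12) = 0.993007. Corrected H = 5.538462 / 0.993007 = 5.577465.
Step 5: Under H0, H ~ chi^2(2); p-value = 0.061499.
Step 6: alpha = 0.1. reject H0.

H = 5.5775, df = 2, p = 0.061499, reject H0.


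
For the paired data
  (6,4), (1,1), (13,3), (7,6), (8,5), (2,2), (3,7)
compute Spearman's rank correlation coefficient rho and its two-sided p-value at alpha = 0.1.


Step 1: Rank x and y separately (midranks; no ties here).
rank(x): 6->4, 1->1, 13->7, 7->5, 8->6, 2->2, 3->3
rank(y): 4->4, 1->1, 3->3, 6->6, 5->5, 2->2, 7->7
Step 2: d_i = R_x(i) - R_y(i); compute d_i^2.
  (4-4)^2=0, (1-1)^2=0, (7-3)^2=16, (5-6)^2=1, (6-5)^2=1, (2-2)^2=0, (3-7)^2=16
sum(d^2) = 34.
Step 3: rho = 1 - 6*34 / (7*(7^2 - 1)) = 1 - 204/336 = 0.392857.
Step 4: Under H0, t = rho * sqrt((n-2)/(1-rho^2)) = 0.9553 ~ t(5).
Step 5: Two-sided p-value from the t-distribution with 5 df = 0.383317.
Step 6: alpha = 0.1. fail to reject H0.

rho = 0.3929, p = 0.383317, fail to reject H0 at alpha = 0.1.


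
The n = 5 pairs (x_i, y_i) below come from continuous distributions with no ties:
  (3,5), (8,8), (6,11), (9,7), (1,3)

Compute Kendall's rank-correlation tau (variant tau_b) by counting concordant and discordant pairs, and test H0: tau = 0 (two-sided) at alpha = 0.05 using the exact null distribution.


Step 1: Enumerate the 10 unordered pairs (i,j) with i<j and classify each by sign(x_j-x_i) * sign(y_j-y_i).
  (1,2):dx=+5,dy=+3->C; (1,3):dx=+3,dy=+6->C; (1,4):dx=+6,dy=+2->C; (1,5):dx=-2,dy=-2->C
  (2,3):dx=-2,dy=+3->D; (2,4):dx=+1,dy=-1->D; (2,5):dx=-7,dy=-5->C; (3,4):dx=+3,dy=-4->D
  (3,5):dx=-5,dy=-8->C; (4,5):dx=-8,dy=-4->C
Step 2: C = 7, D = 3, total pairs = 10.
Step 3: tau = (C - D)/(n(n-1)/2) = (7 - 3)/10 = 0.400000.
Step 4: Exact two-sided p-value (enumerate n! = 120 permutations of y under H0): p = 0.483333.
Step 5: alpha = 0.05. fail to reject H0.

tau_b = 0.4000 (C=7, D=3), p = 0.483333, fail to reject H0.


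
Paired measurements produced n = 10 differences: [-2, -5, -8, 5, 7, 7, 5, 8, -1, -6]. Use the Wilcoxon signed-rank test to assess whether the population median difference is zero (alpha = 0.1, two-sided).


Step 1: Drop any zero differences (none here) and take |d_i|.
|d| = [2, 5, 8, 5, 7, 7, 5, 8, 1, 6]
Step 2: Midrank |d_i| (ties get averaged ranks).
ranks: |2|->2, |5|->4, |8|->9.5, |5|->4, |7|->7.5, |7|->7.5, |5|->4, |8|->9.5, |1|->1, |6|->6
Step 3: Attach original signs; sum ranks with positive sign and with negative sign.
W+ = 4 + 7.5 + 7.5 + 4 + 9.5 = 32.5
W- = 2 + 4 + 9.5 + 1 + 6 = 22.5
(Check: W+ + W- = 55 should equal n(n+1)/2 = 55.)
Step 4: Test statistic W = min(W+, W-) = 22.5.
Step 5: Ties in |d|, so use the tie-corrected normal approximation.
        E[W] = n(n+1)/4 = 10*11/4 = 27.5.
        Tie groups: |d|=5 (t=3), |d|=7 (t=2), |d|=8 (t=2); sum(t^3 - t) = 36.
        Var[W] = n(n+1)(2n+1)/24 - sum(t^3-t)/48 = 2310/24 - 36/48 = 95.5.
        z = (W - E[W]) / sqrt(Var[W]) = (22.5 - 27.5) / 9.7724 = -0.5116.
        Two-sided p = 2*Phi(z) = 0.608900.
Step 6: alpha = 0.1. fail to reject H0.

W+ = 32.5, W- = 22.5, W = min = 22.5, p = 0.608900, fail to reject H0.


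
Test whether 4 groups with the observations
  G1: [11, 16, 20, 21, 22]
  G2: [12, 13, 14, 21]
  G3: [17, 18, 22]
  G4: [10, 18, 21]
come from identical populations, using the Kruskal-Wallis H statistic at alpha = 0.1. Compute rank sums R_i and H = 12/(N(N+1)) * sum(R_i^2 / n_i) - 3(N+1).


Step 1: Combine all N = 15 observations and assign midranks.
sorted (value, group, rank): (10,G4,1), (11,G1,2), (12,G2,3), (13,G2,4), (14,G2,5), (16,G1,6), (17,G3,7), (18,G3,8.5), (18,G4,8.5), (20,G1,10), (21,G1,12), (21,G2,12), (21,G4,12), (22,G1,14.5), (22,G3,14.5)
Step 2: Sum ranks within each group.
R_1 = 44.5 (n_1 = 5)
R_2 = 24 (n_2 = 4)
R_3 = 30 (n_3 = 3)
R_4 = 21.5 (n_4 = 3)
Step 3: H = 12/(N(N+1)) * sum(R_i^2/n_i) - 3(N+1)
     = 12/(15*16) * (44.5^2/5 + 24^2/4 + 30^2/3 + 21.5^2/3) - 3*16
     = 0.050000 * 994.133 - 48
     = 1.706667.
Step 4: Ties present; correction factor C = 1 - 36/(15^3 - 15) = 0.989286. Corrected H = 1.706667 / 0.989286 = 1.725150.
Step 5: Under H0, H ~ chi^2(3); p-value = 0.631357.
Step 6: alpha = 0.1. fail to reject H0.

H = 1.7252, df = 3, p = 0.631357, fail to reject H0.


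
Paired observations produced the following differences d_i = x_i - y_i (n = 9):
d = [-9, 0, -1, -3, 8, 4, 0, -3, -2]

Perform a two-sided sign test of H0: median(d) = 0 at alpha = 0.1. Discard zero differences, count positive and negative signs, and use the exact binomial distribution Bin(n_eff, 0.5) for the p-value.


Step 1: Discard zero differences. Original n = 9; n_eff = number of nonzero differences = 7.
Nonzero differences (with sign): -9, -1, -3, +8, +4, -3, -2
Step 2: Count signs: positive = 2, negative = 5.
Step 3: Under H0: P(positive) = 0.5, so the number of positives S ~ Bin(7, 0.5).
Step 4: Two-sided exact p-value = sum of Bin(7,0.5) probabilities at or below the observed probability = 0.453125.
Step 5: alpha = 0.1. fail to reject H0.

n_eff = 7, pos = 2, neg = 5, p = 0.453125, fail to reject H0.


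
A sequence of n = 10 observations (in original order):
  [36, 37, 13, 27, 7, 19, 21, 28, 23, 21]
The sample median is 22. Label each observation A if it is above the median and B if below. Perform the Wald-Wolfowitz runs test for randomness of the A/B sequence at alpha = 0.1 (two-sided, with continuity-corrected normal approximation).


Step 1: Compute median = 22; label A = above, B = below.
Labels in order: AABABBBAAB  (n_A = 5, n_B = 5)
Step 2: Count runs R = 6.
Step 3: Under H0 (random ordering), E[R] = 2*n_A*n_B/(n_A+n_B) + 1 = 2*5*5/10 + 1 = 6.0000.
        Var[R] = 2*n_A*n_B*(2*n_A*n_B - n_A - n_B) / ((n_A+n_B)^2 * (n_A+n_B-1)) = 2000/900 = 2.2222.
        SD[R] = 1.4907.
Step 4: R = E[R], so z = 0 with no continuity correction.
Step 5: Two-sided p-value via normal approximation = 2*(1 - Phi(|z|)) = 1.000000.
Step 6: alpha = 0.1. fail to reject H0.

R = 6, z = 0.0000, p = 1.000000, fail to reject H0.


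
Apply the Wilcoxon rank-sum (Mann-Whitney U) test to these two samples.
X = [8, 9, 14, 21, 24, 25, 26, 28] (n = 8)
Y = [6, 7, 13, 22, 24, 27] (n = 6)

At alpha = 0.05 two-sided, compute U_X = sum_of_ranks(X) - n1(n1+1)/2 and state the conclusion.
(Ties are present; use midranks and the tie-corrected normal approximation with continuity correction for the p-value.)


Step 1: Combine and sort all 14 observations; assign midranks.
sorted (value, group): (6,Y), (7,Y), (8,X), (9,X), (13,Y), (14,X), (21,X), (22,Y), (24,X), (24,Y), (25,X), (26,X), (27,Y), (28,X)
ranks: 6->1, 7->2, 8->3, 9->4, 13->5, 14->6, 21->7, 22->8, 24->9.5, 24->9.5, 25->11, 26->12, 27->13, 28->14
Step 2: Rank sum for X: R1 = 3 + 4 + 6 + 7 + 9.5 + 11 + 12 + 14 = 66.5.
Step 3: U_X = R1 - n1(n1+1)/2 = 66.5 - 8*9/2 = 66.5 - 36 = 30.5.
       U_Y = n1*n2 - U_X = 48 - 30.5 = 17.5.
Step 4: Ties are present, so use the tie-corrected normal approximation (with continuity correction) for the p-value.
Step 5: p-value = 0.438074; compare to alpha = 0.05. fail to reject H0.

U_X = 30.5, p = 0.438074, fail to reject H0 at alpha = 0.05.


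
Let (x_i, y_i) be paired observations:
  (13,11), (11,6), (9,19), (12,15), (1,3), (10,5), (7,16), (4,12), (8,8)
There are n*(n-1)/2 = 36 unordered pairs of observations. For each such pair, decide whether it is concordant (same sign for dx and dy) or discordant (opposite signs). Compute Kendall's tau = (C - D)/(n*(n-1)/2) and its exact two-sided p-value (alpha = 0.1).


Step 1: Enumerate the 36 unordered pairs (i,j) with i<j and classify each by sign(x_j-x_i) * sign(y_j-y_i).
  (1,2):dx=-2,dy=-5->C; (1,3):dx=-4,dy=+8->D; (1,4):dx=-1,dy=+4->D; (1,5):dx=-12,dy=-8->C
  (1,6):dx=-3,dy=-6->C; (1,7):dx=-6,dy=+5->D; (1,8):dx=-9,dy=+1->D; (1,9):dx=-5,dy=-3->C
  (2,3):dx=-2,dy=+13->D; (2,4):dx=+1,dy=+9->C; (2,5):dx=-10,dy=-3->C; (2,6):dx=-1,dy=-1->C
  (2,7):dx=-4,dy=+10->D; (2,8):dx=-7,dy=+6->D; (2,9):dx=-3,dy=+2->D; (3,4):dx=+3,dy=-4->D
  (3,5):dx=-8,dy=-16->C; (3,6):dx=+1,dy=-14->D; (3,7):dx=-2,dy=-3->C; (3,8):dx=-5,dy=-7->C
  (3,9):dx=-1,dy=-11->C; (4,5):dx=-11,dy=-12->C; (4,6):dx=-2,dy=-10->C; (4,7):dx=-5,dy=+1->D
  (4,8):dx=-8,dy=-3->C; (4,9):dx=-4,dy=-7->C; (5,6):dx=+9,dy=+2->C; (5,7):dx=+6,dy=+13->C
  (5,8):dx=+3,dy=+9->C; (5,9):dx=+7,dy=+5->C; (6,7):dx=-3,dy=+11->D; (6,8):dx=-6,dy=+7->D
  (6,9):dx=-2,dy=+3->D; (7,8):dx=-3,dy=-4->C; (7,9):dx=+1,dy=-8->D; (8,9):dx=+4,dy=-4->D
Step 2: C = 20, D = 16, total pairs = 36.
Step 3: tau = (C - D)/(n(n-1)/2) = (20 - 16)/36 = 0.111111.
Step 4: Exact two-sided p-value (enumerate n! = 362880 permutations of y under H0): p = 0.761414.
Step 5: alpha = 0.1. fail to reject H0.

tau_b = 0.1111 (C=20, D=16), p = 0.761414, fail to reject H0.


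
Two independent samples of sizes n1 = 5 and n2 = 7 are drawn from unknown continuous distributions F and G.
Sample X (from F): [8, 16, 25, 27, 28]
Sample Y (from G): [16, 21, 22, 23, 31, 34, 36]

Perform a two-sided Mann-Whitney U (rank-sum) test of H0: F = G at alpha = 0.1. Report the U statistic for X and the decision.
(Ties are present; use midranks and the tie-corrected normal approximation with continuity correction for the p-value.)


Step 1: Combine and sort all 12 observations; assign midranks.
sorted (value, group): (8,X), (16,X), (16,Y), (21,Y), (22,Y), (23,Y), (25,X), (27,X), (28,X), (31,Y), (34,Y), (36,Y)
ranks: 8->1, 16->2.5, 16->2.5, 21->4, 22->5, 23->6, 25->7, 27->8, 28->9, 31->10, 34->11, 36->12
Step 2: Rank sum for X: R1 = 1 + 2.5 + 7 + 8 + 9 = 27.5.
Step 3: U_X = R1 - n1(n1+1)/2 = 27.5 - 5*6/2 = 27.5 - 15 = 12.5.
       U_Y = n1*n2 - U_X = 35 - 12.5 = 22.5.
Step 4: Ties are present, so use the tie-corrected normal approximation (with continuity correction) for the p-value.
Step 5: p-value = 0.464120; compare to alpha = 0.1. fail to reject H0.

U_X = 12.5, p = 0.464120, fail to reject H0 at alpha = 0.1.


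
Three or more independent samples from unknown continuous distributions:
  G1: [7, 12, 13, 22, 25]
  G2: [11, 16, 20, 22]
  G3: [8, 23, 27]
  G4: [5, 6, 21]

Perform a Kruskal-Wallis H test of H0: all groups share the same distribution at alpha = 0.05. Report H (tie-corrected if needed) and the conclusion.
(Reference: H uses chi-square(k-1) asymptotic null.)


Step 1: Combine all N = 15 observations and assign midranks.
sorted (value, group, rank): (5,G4,1), (6,G4,2), (7,G1,3), (8,G3,4), (11,G2,5), (12,G1,6), (13,G1,7), (16,G2,8), (20,G2,9), (21,G4,10), (22,G1,11.5), (22,G2,11.5), (23,G3,13), (25,G1,14), (27,G3,15)
Step 2: Sum ranks within each group.
R_1 = 41.5 (n_1 = 5)
R_2 = 33.5 (n_2 = 4)
R_3 = 32 (n_3 = 3)
R_4 = 13 (n_4 = 3)
Step 3: H = 12/(N(N+1)) * sum(R_i^2/n_i) - 3(N+1)
     = 12/(15*16) * (41.5^2/5 + 33.5^2/4 + 32^2/3 + 13^2/3) - 3*16
     = 0.050000 * 1022.68 - 48
     = 3.133958.
Step 4: Ties present; correction factor C = 1 - 6/(15^3 - 15) = 0.998214. Corrected H = 3.133958 / 0.998214 = 3.139565.
Step 5: Under H0, H ~ chi^2(3); p-value = 0.370604.
Step 6: alpha = 0.05. fail to reject H0.

H = 3.1396, df = 3, p = 0.370604, fail to reject H0.


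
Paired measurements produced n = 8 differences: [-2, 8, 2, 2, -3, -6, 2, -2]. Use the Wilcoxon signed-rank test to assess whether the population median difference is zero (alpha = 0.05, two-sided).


Step 1: Drop any zero differences (none here) and take |d_i|.
|d| = [2, 8, 2, 2, 3, 6, 2, 2]
Step 2: Midrank |d_i| (ties get averaged ranks).
ranks: |2|->3, |8|->8, |2|->3, |2|->3, |3|->6, |6|->7, |2|->3, |2|->3
Step 3: Attach original signs; sum ranks with positive sign and with negative sign.
W+ = 8 + 3 + 3 + 3 = 17
W- = 3 + 6 + 7 + 3 = 19
(Check: W+ + W- = 36 should equal n(n+1)/2 = 36.)
Step 4: Test statistic W = min(W+, W-) = 17.
Step 5: Ties in |d|, so use the tie-corrected normal approximation.
        E[W] = n(n+1)/4 = 8*9/4 = 18.
        Tie groups: |d|=2 (t=5); sum(t^3 - t) = 120.
        Var[W] = n(n+1)(2n+1)/24 - sum(t^3-t)/48 = 1224/24 - 120/48 = 48.5.
        z = (W - E[W]) / sqrt(Var[W]) = (17 - 18) / 6.9642 = -0.1436.
        Two-sided p = 2*Phi(z) = 0.885823.
Step 6: alpha = 0.05. fail to reject H0.

W+ = 17, W- = 19, W = min = 17, p = 0.885823, fail to reject H0.


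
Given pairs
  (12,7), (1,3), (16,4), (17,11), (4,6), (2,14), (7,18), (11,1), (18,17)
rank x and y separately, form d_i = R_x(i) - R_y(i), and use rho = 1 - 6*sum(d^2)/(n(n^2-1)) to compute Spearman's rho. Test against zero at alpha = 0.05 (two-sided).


Step 1: Rank x and y separately (midranks; no ties here).
rank(x): 12->6, 1->1, 16->7, 17->8, 4->3, 2->2, 7->4, 11->5, 18->9
rank(y): 7->5, 3->2, 4->3, 11->6, 6->4, 14->7, 18->9, 1->1, 17->8
Step 2: d_i = R_x(i) - R_y(i); compute d_i^2.
  (6-5)^2=1, (1-2)^2=1, (7-3)^2=16, (8-6)^2=4, (3-4)^2=1, (2-7)^2=25, (4-9)^2=25, (5-1)^2=16, (9-8)^2=1
sum(d^2) = 90.
Step 3: rho = 1 - 6*90 / (9*(9^2 - 1)) = 1 - 540/720 = 0.250000.
Step 4: Under H0, t = rho * sqrt((n-2)/(1-rho^2)) = 0.6831 ~ t(7).
Step 5: Two-sided p-value from the t-distribution with 7 df = 0.516490.
Step 6: alpha = 0.05. fail to reject H0.

rho = 0.2500, p = 0.516490, fail to reject H0 at alpha = 0.05.


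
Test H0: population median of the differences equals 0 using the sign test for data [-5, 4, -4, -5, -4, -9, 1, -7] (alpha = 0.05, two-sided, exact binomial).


Step 1: Discard zero differences. Original n = 8; n_eff = number of nonzero differences = 8.
Nonzero differences (with sign): -5, +4, -4, -5, -4, -9, +1, -7
Step 2: Count signs: positive = 2, negative = 6.
Step 3: Under H0: P(positive) = 0.5, so the number of positives S ~ Bin(8, 0.5).
Step 4: Two-sided exact p-value = sum of Bin(8,0.5) probabilities at or below the observed probability = 0.289062.
Step 5: alpha = 0.05. fail to reject H0.

n_eff = 8, pos = 2, neg = 6, p = 0.289062, fail to reject H0.


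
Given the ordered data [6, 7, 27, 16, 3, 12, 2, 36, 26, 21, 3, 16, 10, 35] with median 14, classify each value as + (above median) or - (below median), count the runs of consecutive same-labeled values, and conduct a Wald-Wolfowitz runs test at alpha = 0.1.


Step 1: Compute median = 14; label A = above, B = below.
Labels in order: BBAABBBAAABABA  (n_A = 7, n_B = 7)
Step 2: Count runs R = 8.
Step 3: Under H0 (random ordering), E[R] = 2*n_A*n_B/(n_A+n_B) + 1 = 2*7*7/14 + 1 = 8.0000.
        Var[R] = 2*n_A*n_B*(2*n_A*n_B - n_A - n_B) / ((n_A+n_B)^2 * (n_A+n_B-1)) = 8232/2548 = 3.2308.
        SD[R] = 1.7974.
Step 4: R = E[R], so z = 0 with no continuity correction.
Step 5: Two-sided p-value via normal approximation = 2*(1 - Phi(|z|)) = 1.000000.
Step 6: alpha = 0.1. fail to reject H0.

R = 8, z = 0.0000, p = 1.000000, fail to reject H0.


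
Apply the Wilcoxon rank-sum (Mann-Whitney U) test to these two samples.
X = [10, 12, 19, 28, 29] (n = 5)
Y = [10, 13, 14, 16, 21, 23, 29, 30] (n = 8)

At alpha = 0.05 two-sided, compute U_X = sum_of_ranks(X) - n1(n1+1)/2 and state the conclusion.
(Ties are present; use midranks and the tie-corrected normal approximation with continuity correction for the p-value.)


Step 1: Combine and sort all 13 observations; assign midranks.
sorted (value, group): (10,X), (10,Y), (12,X), (13,Y), (14,Y), (16,Y), (19,X), (21,Y), (23,Y), (28,X), (29,X), (29,Y), (30,Y)
ranks: 10->1.5, 10->1.5, 12->3, 13->4, 14->5, 16->6, 19->7, 21->8, 23->9, 28->10, 29->11.5, 29->11.5, 30->13
Step 2: Rank sum for X: R1 = 1.5 + 3 + 7 + 10 + 11.5 = 33.
Step 3: U_X = R1 - n1(n1+1)/2 = 33 - 5*6/2 = 33 - 15 = 18.
       U_Y = n1*n2 - U_X = 40 - 18 = 22.
Step 4: Ties are present, so use the tie-corrected normal approximation (with continuity correction) for the p-value.
Step 5: p-value = 0.825728; compare to alpha = 0.05. fail to reject H0.

U_X = 18, p = 0.825728, fail to reject H0 at alpha = 0.05.


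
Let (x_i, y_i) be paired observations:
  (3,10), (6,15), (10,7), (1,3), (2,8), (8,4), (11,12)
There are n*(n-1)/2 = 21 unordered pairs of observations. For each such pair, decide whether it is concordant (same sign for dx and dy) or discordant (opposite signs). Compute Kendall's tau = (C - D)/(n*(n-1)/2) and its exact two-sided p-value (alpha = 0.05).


Step 1: Enumerate the 21 unordered pairs (i,j) with i<j and classify each by sign(x_j-x_i) * sign(y_j-y_i).
  (1,2):dx=+3,dy=+5->C; (1,3):dx=+7,dy=-3->D; (1,4):dx=-2,dy=-7->C; (1,5):dx=-1,dy=-2->C
  (1,6):dx=+5,dy=-6->D; (1,7):dx=+8,dy=+2->C; (2,3):dx=+4,dy=-8->D; (2,4):dx=-5,dy=-12->C
  (2,5):dx=-4,dy=-7->C; (2,6):dx=+2,dy=-11->D; (2,7):dx=+5,dy=-3->D; (3,4):dx=-9,dy=-4->C
  (3,5):dx=-8,dy=+1->D; (3,6):dx=-2,dy=-3->C; (3,7):dx=+1,dy=+5->C; (4,5):dx=+1,dy=+5->C
  (4,6):dx=+7,dy=+1->C; (4,7):dx=+10,dy=+9->C; (5,6):dx=+6,dy=-4->D; (5,7):dx=+9,dy=+4->C
  (6,7):dx=+3,dy=+8->C
Step 2: C = 14, D = 7, total pairs = 21.
Step 3: tau = (C - D)/(n(n-1)/2) = (14 - 7)/21 = 0.333333.
Step 4: Exact two-sided p-value (enumerate n! = 5040 permutations of y under H0): p = 0.381349.
Step 5: alpha = 0.05. fail to reject H0.

tau_b = 0.3333 (C=14, D=7), p = 0.381349, fail to reject H0.


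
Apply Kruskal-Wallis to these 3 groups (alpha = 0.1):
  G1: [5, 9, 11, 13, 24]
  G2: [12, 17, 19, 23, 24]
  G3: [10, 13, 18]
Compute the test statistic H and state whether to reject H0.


Step 1: Combine all N = 13 observations and assign midranks.
sorted (value, group, rank): (5,G1,1), (9,G1,2), (10,G3,3), (11,G1,4), (12,G2,5), (13,G1,6.5), (13,G3,6.5), (17,G2,8), (18,G3,9), (19,G2,10), (23,G2,11), (24,G1,12.5), (24,G2,12.5)
Step 2: Sum ranks within each group.
R_1 = 26 (n_1 = 5)
R_2 = 46.5 (n_2 = 5)
R_3 = 18.5 (n_3 = 3)
Step 3: H = 12/(N(N+1)) * sum(R_i^2/n_i) - 3(N+1)
     = 12/(13*14) * (26^2/5 + 46.5^2/5 + 18.5^2/3) - 3*14
     = 0.065934 * 681.733 - 42
     = 2.949451.
Step 4: Ties present; correction factor C = 1 - 12/(13^3 - 13) = 0.994505. Corrected H = 2.949451 / 0.994505 = 2.965746.
Step 5: Under H0, H ~ chi^2(2); p-value = 0.226985.
Step 6: alpha = 0.1. fail to reject H0.

H = 2.9657, df = 2, p = 0.226985, fail to reject H0.


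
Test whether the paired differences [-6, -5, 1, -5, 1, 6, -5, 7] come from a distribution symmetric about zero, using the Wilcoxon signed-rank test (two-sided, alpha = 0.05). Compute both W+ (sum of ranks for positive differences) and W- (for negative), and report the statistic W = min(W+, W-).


Step 1: Drop any zero differences (none here) and take |d_i|.
|d| = [6, 5, 1, 5, 1, 6, 5, 7]
Step 2: Midrank |d_i| (ties get averaged ranks).
ranks: |6|->6.5, |5|->4, |1|->1.5, |5|->4, |1|->1.5, |6|->6.5, |5|->4, |7|->8
Step 3: Attach original signs; sum ranks with positive sign and with negative sign.
W+ = 1.5 + 1.5 + 6.5 + 8 = 17.5
W- = 6.5 + 4 + 4 + 4 = 18.5
(Check: W+ + W- = 36 should equal n(n+1)/2 = 36.)
Step 4: Test statistic W = min(W+, W-) = 17.5.
Step 5: Ties in |d|, so use the tie-corrected normal approximation.
        E[W] = n(n+1)/4 = 8*9/4 = 18.
        Tie groups: |d|=1 (t=2), |d|=5 (t=3), |d|=6 (t=2); sum(t^3 - t) = 36.
        Var[W] = n(n+1)(2n+1)/24 - sum(t^3-t)/48 = 1224/24 - 36/48 = 50.25.
        z = (W - E[W]) / sqrt(Var[W]) = (17.5 - 18) / 7.0887 = -0.0705.
        Two-sided p = 2*Phi(z) = 0.943768.
Step 6: alpha = 0.05. fail to reject H0.

W+ = 17.5, W- = 18.5, W = min = 17.5, p = 0.943768, fail to reject H0.


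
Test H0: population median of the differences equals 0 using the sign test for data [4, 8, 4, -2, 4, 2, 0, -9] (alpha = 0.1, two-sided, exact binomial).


Step 1: Discard zero differences. Original n = 8; n_eff = number of nonzero differences = 7.
Nonzero differences (with sign): +4, +8, +4, -2, +4, +2, -9
Step 2: Count signs: positive = 5, negative = 2.
Step 3: Under H0: P(positive) = 0.5, so the number of positives S ~ Bin(7, 0.5).
Step 4: Two-sided exact p-value = sum of Bin(7,0.5) probabilities at or below the observed probability = 0.453125.
Step 5: alpha = 0.1. fail to reject H0.

n_eff = 7, pos = 5, neg = 2, p = 0.453125, fail to reject H0.


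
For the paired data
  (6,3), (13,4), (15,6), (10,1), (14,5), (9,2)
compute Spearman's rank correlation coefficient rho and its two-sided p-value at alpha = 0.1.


Step 1: Rank x and y separately (midranks; no ties here).
rank(x): 6->1, 13->4, 15->6, 10->3, 14->5, 9->2
rank(y): 3->3, 4->4, 6->6, 1->1, 5->5, 2->2
Step 2: d_i = R_x(i) - R_y(i); compute d_i^2.
  (1-3)^2=4, (4-4)^2=0, (6-6)^2=0, (3-1)^2=4, (5-5)^2=0, (2-2)^2=0
sum(d^2) = 8.
Step 3: rho = 1 - 6*8 / (6*(6^2 - 1)) = 1 - 48/210 = 0.771429.
Step 4: Under H0, t = rho * sqrt((n-2)/(1-rho^2)) = 2.4247 ~ t(4).
Step 5: Two-sided p-value from the t-distribution with 4 df = 0.072397.
Step 6: alpha = 0.1. reject H0.

rho = 0.7714, p = 0.072397, reject H0 at alpha = 0.1.


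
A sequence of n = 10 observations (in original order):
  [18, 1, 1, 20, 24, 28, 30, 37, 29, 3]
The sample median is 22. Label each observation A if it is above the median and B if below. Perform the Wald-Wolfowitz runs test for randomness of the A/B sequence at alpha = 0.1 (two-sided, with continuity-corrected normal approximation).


Step 1: Compute median = 22; label A = above, B = below.
Labels in order: BBBBAAAAAB  (n_A = 5, n_B = 5)
Step 2: Count runs R = 3.
Step 3: Under H0 (random ordering), E[R] = 2*n_A*n_B/(n_A+n_B) + 1 = 2*5*5/10 + 1 = 6.0000.
        Var[R] = 2*n_A*n_B*(2*n_A*n_B - n_A - n_B) / ((n_A+n_B)^2 * (n_A+n_B-1)) = 2000/900 = 2.2222.
        SD[R] = 1.4907.
Step 4: Continuity-corrected z = (R + 0.5 - E[R]) / SD[R] = (3 + 0.5 - 6.0000) / 1.4907 = -1.6771.
Step 5: Two-sided p-value via normal approximation = 2*(1 - Phi(|z|)) = 0.093533.
Step 6: alpha = 0.1. reject H0.

R = 3, z = -1.6771, p = 0.093533, reject H0.
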